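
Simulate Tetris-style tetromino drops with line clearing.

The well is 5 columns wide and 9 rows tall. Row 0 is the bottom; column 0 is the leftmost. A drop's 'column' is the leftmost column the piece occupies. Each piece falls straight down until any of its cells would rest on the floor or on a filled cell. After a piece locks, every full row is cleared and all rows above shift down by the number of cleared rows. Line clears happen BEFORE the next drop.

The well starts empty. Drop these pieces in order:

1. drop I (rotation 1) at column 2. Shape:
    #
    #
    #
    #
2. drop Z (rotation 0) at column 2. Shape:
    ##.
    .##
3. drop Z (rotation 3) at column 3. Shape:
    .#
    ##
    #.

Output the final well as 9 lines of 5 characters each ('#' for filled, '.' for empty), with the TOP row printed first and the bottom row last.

Answer: .....
....#
...##
...#.
..##.
..###
..#..
..#..
..#..

Derivation:
Drop 1: I rot1 at col 2 lands with bottom-row=0; cleared 0 line(s) (total 0); column heights now [0 0 4 0 0], max=4
Drop 2: Z rot0 at col 2 lands with bottom-row=3; cleared 0 line(s) (total 0); column heights now [0 0 5 5 4], max=5
Drop 3: Z rot3 at col 3 lands with bottom-row=5; cleared 0 line(s) (total 0); column heights now [0 0 5 7 8], max=8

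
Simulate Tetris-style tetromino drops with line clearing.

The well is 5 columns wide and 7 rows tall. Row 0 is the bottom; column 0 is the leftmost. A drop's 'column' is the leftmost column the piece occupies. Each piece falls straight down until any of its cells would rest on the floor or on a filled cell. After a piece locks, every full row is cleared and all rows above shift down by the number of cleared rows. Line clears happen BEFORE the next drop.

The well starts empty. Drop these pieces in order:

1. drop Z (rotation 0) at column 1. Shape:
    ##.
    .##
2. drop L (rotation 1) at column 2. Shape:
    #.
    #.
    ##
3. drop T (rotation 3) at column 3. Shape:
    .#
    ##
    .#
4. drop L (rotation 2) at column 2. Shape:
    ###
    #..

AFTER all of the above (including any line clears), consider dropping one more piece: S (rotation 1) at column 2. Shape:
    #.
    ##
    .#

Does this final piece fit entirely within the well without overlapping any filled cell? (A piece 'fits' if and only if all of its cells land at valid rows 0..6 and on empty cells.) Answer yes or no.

Drop 1: Z rot0 at col 1 lands with bottom-row=0; cleared 0 line(s) (total 0); column heights now [0 2 2 1 0], max=2
Drop 2: L rot1 at col 2 lands with bottom-row=2; cleared 0 line(s) (total 0); column heights now [0 2 5 3 0], max=5
Drop 3: T rot3 at col 3 lands with bottom-row=2; cleared 0 line(s) (total 0); column heights now [0 2 5 4 5], max=5
Drop 4: L rot2 at col 2 lands with bottom-row=5; cleared 0 line(s) (total 0); column heights now [0 2 7 7 7], max=7
Test piece S rot1 at col 2 (width 2): heights before test = [0 2 7 7 7]; fits = False

Answer: no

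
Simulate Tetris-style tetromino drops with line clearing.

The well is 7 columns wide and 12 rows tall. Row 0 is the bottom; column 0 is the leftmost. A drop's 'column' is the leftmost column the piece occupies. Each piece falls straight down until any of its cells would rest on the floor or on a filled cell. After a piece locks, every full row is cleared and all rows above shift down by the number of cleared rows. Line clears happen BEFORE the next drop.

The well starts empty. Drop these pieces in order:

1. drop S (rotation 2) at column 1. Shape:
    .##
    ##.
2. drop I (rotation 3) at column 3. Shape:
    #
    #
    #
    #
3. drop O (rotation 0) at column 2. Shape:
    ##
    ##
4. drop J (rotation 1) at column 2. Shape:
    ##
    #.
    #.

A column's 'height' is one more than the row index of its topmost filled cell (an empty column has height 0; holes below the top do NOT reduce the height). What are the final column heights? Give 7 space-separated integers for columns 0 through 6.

Drop 1: S rot2 at col 1 lands with bottom-row=0; cleared 0 line(s) (total 0); column heights now [0 1 2 2 0 0 0], max=2
Drop 2: I rot3 at col 3 lands with bottom-row=2; cleared 0 line(s) (total 0); column heights now [0 1 2 6 0 0 0], max=6
Drop 3: O rot0 at col 2 lands with bottom-row=6; cleared 0 line(s) (total 0); column heights now [0 1 8 8 0 0 0], max=8
Drop 4: J rot1 at col 2 lands with bottom-row=8; cleared 0 line(s) (total 0); column heights now [0 1 11 11 0 0 0], max=11

Answer: 0 1 11 11 0 0 0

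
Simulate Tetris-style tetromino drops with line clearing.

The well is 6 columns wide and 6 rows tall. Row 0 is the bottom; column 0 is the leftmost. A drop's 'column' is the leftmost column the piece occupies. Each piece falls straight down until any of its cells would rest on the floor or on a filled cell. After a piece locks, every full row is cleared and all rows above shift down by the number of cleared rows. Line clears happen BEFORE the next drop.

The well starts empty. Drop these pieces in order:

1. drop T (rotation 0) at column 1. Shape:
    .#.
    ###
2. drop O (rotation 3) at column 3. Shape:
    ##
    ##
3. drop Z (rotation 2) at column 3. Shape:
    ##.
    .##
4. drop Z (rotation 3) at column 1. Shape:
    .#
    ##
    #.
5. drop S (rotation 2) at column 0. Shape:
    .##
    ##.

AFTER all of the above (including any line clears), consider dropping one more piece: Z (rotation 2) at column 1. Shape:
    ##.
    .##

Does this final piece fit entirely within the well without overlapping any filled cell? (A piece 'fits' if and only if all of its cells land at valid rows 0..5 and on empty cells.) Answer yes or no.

Drop 1: T rot0 at col 1 lands with bottom-row=0; cleared 0 line(s) (total 0); column heights now [0 1 2 1 0 0], max=2
Drop 2: O rot3 at col 3 lands with bottom-row=1; cleared 0 line(s) (total 0); column heights now [0 1 2 3 3 0], max=3
Drop 3: Z rot2 at col 3 lands with bottom-row=3; cleared 0 line(s) (total 0); column heights now [0 1 2 5 5 4], max=5
Drop 4: Z rot3 at col 1 lands with bottom-row=1; cleared 0 line(s) (total 0); column heights now [0 3 4 5 5 4], max=5
Drop 5: S rot2 at col 0 lands with bottom-row=3; cleared 0 line(s) (total 0); column heights now [4 5 5 5 5 4], max=5
Test piece Z rot2 at col 1 (width 3): heights before test = [4 5 5 5 5 4]; fits = False

Answer: no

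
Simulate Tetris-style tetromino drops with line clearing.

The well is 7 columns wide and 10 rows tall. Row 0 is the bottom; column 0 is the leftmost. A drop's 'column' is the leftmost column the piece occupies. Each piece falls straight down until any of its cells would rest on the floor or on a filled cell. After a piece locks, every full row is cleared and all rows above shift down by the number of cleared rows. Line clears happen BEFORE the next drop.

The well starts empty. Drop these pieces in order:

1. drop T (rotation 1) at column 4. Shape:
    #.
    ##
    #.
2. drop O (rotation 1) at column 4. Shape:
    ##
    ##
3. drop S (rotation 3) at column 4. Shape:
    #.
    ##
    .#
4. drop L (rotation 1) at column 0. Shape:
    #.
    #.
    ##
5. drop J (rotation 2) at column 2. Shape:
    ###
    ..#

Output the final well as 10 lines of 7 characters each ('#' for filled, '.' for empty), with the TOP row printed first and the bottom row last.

Answer: ..###..
....#..
....#..
....##.
.....#.
....##.
....##.
#...#..
#...##.
##..#..

Derivation:
Drop 1: T rot1 at col 4 lands with bottom-row=0; cleared 0 line(s) (total 0); column heights now [0 0 0 0 3 2 0], max=3
Drop 2: O rot1 at col 4 lands with bottom-row=3; cleared 0 line(s) (total 0); column heights now [0 0 0 0 5 5 0], max=5
Drop 3: S rot3 at col 4 lands with bottom-row=5; cleared 0 line(s) (total 0); column heights now [0 0 0 0 8 7 0], max=8
Drop 4: L rot1 at col 0 lands with bottom-row=0; cleared 0 line(s) (total 0); column heights now [3 1 0 0 8 7 0], max=8
Drop 5: J rot2 at col 2 lands with bottom-row=8; cleared 0 line(s) (total 0); column heights now [3 1 10 10 10 7 0], max=10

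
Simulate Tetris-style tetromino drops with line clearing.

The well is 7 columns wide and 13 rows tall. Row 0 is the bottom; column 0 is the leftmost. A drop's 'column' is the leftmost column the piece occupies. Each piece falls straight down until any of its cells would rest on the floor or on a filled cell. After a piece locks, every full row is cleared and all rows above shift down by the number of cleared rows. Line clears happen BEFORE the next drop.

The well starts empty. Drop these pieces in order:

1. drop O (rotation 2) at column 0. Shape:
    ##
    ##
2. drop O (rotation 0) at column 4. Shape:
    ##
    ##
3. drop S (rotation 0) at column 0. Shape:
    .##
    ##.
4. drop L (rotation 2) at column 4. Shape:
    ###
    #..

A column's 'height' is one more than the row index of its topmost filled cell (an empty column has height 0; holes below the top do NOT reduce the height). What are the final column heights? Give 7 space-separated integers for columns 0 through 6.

Answer: 3 4 4 0 4 4 4

Derivation:
Drop 1: O rot2 at col 0 lands with bottom-row=0; cleared 0 line(s) (total 0); column heights now [2 2 0 0 0 0 0], max=2
Drop 2: O rot0 at col 4 lands with bottom-row=0; cleared 0 line(s) (total 0); column heights now [2 2 0 0 2 2 0], max=2
Drop 3: S rot0 at col 0 lands with bottom-row=2; cleared 0 line(s) (total 0); column heights now [3 4 4 0 2 2 0], max=4
Drop 4: L rot2 at col 4 lands with bottom-row=2; cleared 0 line(s) (total 0); column heights now [3 4 4 0 4 4 4], max=4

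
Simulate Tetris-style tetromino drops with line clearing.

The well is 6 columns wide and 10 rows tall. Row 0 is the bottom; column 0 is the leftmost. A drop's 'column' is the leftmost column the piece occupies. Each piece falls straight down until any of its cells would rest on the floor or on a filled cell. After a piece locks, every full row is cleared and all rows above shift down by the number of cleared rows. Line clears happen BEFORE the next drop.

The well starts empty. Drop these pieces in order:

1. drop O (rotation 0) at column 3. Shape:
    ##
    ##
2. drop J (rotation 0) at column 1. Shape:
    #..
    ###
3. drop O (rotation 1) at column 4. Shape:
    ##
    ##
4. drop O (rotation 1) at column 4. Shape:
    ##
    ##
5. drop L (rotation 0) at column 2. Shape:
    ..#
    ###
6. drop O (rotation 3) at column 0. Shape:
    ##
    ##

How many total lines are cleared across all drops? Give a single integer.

Answer: 0

Derivation:
Drop 1: O rot0 at col 3 lands with bottom-row=0; cleared 0 line(s) (total 0); column heights now [0 0 0 2 2 0], max=2
Drop 2: J rot0 at col 1 lands with bottom-row=2; cleared 0 line(s) (total 0); column heights now [0 4 3 3 2 0], max=4
Drop 3: O rot1 at col 4 lands with bottom-row=2; cleared 0 line(s) (total 0); column heights now [0 4 3 3 4 4], max=4
Drop 4: O rot1 at col 4 lands with bottom-row=4; cleared 0 line(s) (total 0); column heights now [0 4 3 3 6 6], max=6
Drop 5: L rot0 at col 2 lands with bottom-row=6; cleared 0 line(s) (total 0); column heights now [0 4 7 7 8 6], max=8
Drop 6: O rot3 at col 0 lands with bottom-row=4; cleared 0 line(s) (total 0); column heights now [6 6 7 7 8 6], max=8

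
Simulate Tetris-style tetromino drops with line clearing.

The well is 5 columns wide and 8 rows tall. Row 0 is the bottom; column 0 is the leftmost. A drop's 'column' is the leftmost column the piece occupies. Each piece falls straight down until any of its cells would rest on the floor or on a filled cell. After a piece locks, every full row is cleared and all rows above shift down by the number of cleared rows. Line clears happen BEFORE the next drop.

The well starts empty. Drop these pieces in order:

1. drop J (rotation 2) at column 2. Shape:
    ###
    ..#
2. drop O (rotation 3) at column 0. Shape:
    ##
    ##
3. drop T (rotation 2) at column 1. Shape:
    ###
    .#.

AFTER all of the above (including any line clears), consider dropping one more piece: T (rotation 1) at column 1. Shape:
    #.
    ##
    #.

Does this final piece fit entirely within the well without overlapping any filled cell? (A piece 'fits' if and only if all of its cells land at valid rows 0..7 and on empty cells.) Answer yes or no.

Answer: yes

Derivation:
Drop 1: J rot2 at col 2 lands with bottom-row=0; cleared 0 line(s) (total 0); column heights now [0 0 2 2 2], max=2
Drop 2: O rot3 at col 0 lands with bottom-row=0; cleared 1 line(s) (total 1); column heights now [1 1 0 0 1], max=1
Drop 3: T rot2 at col 1 lands with bottom-row=0; cleared 0 line(s) (total 1); column heights now [1 2 2 2 1], max=2
Test piece T rot1 at col 1 (width 2): heights before test = [1 2 2 2 1]; fits = True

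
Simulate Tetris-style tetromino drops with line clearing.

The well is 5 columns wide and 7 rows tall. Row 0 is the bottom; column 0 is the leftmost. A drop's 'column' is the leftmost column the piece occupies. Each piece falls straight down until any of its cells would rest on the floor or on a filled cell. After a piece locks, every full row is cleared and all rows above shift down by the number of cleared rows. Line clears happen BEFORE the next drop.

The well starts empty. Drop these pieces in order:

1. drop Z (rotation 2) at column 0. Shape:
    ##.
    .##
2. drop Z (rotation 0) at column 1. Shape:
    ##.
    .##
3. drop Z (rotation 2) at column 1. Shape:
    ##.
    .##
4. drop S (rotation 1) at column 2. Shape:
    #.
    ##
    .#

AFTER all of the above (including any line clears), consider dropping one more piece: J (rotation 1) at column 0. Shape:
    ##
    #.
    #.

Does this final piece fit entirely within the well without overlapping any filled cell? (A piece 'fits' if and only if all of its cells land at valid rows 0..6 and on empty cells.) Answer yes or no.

Answer: yes

Derivation:
Drop 1: Z rot2 at col 0 lands with bottom-row=0; cleared 0 line(s) (total 0); column heights now [2 2 1 0 0], max=2
Drop 2: Z rot0 at col 1 lands with bottom-row=1; cleared 0 line(s) (total 0); column heights now [2 3 3 2 0], max=3
Drop 3: Z rot2 at col 1 lands with bottom-row=3; cleared 0 line(s) (total 0); column heights now [2 5 5 4 0], max=5
Drop 4: S rot1 at col 2 lands with bottom-row=4; cleared 0 line(s) (total 0); column heights now [2 5 7 6 0], max=7
Test piece J rot1 at col 0 (width 2): heights before test = [2 5 7 6 0]; fits = True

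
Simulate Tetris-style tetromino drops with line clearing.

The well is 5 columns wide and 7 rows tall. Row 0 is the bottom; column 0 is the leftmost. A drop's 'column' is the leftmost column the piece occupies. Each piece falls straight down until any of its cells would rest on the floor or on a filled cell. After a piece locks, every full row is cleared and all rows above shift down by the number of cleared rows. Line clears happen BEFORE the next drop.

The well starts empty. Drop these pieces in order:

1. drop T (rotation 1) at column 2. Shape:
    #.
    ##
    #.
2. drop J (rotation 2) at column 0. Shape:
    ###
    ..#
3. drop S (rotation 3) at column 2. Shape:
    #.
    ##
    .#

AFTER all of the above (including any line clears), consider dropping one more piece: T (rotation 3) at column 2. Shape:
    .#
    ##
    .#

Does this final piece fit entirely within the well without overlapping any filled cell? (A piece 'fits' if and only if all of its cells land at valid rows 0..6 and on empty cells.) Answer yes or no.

Answer: no

Derivation:
Drop 1: T rot1 at col 2 lands with bottom-row=0; cleared 0 line(s) (total 0); column heights now [0 0 3 2 0], max=3
Drop 2: J rot2 at col 0 lands with bottom-row=3; cleared 0 line(s) (total 0); column heights now [5 5 5 2 0], max=5
Drop 3: S rot3 at col 2 lands with bottom-row=4; cleared 0 line(s) (total 0); column heights now [5 5 7 6 0], max=7
Test piece T rot3 at col 2 (width 2): heights before test = [5 5 7 6 0]; fits = False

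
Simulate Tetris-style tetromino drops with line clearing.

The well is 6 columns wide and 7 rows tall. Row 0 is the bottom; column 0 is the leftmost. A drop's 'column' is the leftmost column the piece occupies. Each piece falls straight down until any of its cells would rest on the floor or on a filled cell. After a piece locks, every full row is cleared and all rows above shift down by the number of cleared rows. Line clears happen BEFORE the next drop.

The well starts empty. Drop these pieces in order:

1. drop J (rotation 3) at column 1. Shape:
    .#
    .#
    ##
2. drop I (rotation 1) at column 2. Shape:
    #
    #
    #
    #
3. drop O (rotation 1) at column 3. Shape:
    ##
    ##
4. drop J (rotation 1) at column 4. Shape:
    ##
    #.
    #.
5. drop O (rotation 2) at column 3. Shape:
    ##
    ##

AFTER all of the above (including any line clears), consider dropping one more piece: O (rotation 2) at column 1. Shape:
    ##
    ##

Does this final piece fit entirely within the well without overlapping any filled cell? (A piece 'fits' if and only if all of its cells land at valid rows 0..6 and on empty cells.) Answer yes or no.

Answer: no

Derivation:
Drop 1: J rot3 at col 1 lands with bottom-row=0; cleared 0 line(s) (total 0); column heights now [0 1 3 0 0 0], max=3
Drop 2: I rot1 at col 2 lands with bottom-row=3; cleared 0 line(s) (total 0); column heights now [0 1 7 0 0 0], max=7
Drop 3: O rot1 at col 3 lands with bottom-row=0; cleared 0 line(s) (total 0); column heights now [0 1 7 2 2 0], max=7
Drop 4: J rot1 at col 4 lands with bottom-row=2; cleared 0 line(s) (total 0); column heights now [0 1 7 2 5 5], max=7
Drop 5: O rot2 at col 3 lands with bottom-row=5; cleared 0 line(s) (total 0); column heights now [0 1 7 7 7 5], max=7
Test piece O rot2 at col 1 (width 2): heights before test = [0 1 7 7 7 5]; fits = False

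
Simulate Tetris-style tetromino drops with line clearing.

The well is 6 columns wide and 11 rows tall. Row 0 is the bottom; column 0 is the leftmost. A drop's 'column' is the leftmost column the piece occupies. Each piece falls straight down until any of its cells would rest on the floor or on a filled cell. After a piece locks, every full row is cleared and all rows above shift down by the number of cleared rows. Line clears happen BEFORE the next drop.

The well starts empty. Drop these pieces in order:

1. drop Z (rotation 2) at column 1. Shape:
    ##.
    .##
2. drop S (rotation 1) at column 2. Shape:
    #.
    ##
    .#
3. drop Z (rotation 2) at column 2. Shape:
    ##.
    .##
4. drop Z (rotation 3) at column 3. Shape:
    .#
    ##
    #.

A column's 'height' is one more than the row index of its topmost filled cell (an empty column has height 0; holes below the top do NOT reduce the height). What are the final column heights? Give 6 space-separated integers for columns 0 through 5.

Drop 1: Z rot2 at col 1 lands with bottom-row=0; cleared 0 line(s) (total 0); column heights now [0 2 2 1 0 0], max=2
Drop 2: S rot1 at col 2 lands with bottom-row=1; cleared 0 line(s) (total 0); column heights now [0 2 4 3 0 0], max=4
Drop 3: Z rot2 at col 2 lands with bottom-row=3; cleared 0 line(s) (total 0); column heights now [0 2 5 5 4 0], max=5
Drop 4: Z rot3 at col 3 lands with bottom-row=5; cleared 0 line(s) (total 0); column heights now [0 2 5 7 8 0], max=8

Answer: 0 2 5 7 8 0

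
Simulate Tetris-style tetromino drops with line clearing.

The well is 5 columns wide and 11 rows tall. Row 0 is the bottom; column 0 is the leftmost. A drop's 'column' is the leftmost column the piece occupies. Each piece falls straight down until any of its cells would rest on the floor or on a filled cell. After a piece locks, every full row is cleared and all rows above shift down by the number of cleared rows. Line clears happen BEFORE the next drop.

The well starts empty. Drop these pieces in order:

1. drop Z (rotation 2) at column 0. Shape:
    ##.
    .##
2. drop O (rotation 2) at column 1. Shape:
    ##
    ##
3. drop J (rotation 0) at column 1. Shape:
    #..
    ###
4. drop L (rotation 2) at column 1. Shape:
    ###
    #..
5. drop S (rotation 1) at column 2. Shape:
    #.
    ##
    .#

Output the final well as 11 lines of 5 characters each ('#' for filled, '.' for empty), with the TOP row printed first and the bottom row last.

Drop 1: Z rot2 at col 0 lands with bottom-row=0; cleared 0 line(s) (total 0); column heights now [2 2 1 0 0], max=2
Drop 2: O rot2 at col 1 lands with bottom-row=2; cleared 0 line(s) (total 0); column heights now [2 4 4 0 0], max=4
Drop 3: J rot0 at col 1 lands with bottom-row=4; cleared 0 line(s) (total 0); column heights now [2 6 5 5 0], max=6
Drop 4: L rot2 at col 1 lands with bottom-row=6; cleared 0 line(s) (total 0); column heights now [2 8 8 8 0], max=8
Drop 5: S rot1 at col 2 lands with bottom-row=8; cleared 0 line(s) (total 0); column heights now [2 8 11 10 0], max=11

Answer: ..#..
..##.
...#.
.###.
.#...
.#...
.###.
.##..
.##..
##...
.##..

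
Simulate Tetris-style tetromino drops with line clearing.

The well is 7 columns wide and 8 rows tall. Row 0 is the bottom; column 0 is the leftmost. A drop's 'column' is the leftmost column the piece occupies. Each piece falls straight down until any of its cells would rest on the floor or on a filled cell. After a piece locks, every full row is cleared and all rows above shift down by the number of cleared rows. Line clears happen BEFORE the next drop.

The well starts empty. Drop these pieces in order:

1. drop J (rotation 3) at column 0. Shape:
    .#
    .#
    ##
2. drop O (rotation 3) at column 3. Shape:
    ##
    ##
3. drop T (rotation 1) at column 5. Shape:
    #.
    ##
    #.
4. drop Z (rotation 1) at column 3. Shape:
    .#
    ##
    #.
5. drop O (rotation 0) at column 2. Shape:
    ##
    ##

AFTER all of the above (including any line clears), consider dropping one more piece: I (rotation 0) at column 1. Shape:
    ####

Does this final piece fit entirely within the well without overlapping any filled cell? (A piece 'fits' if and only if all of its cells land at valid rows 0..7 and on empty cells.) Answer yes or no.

Drop 1: J rot3 at col 0 lands with bottom-row=0; cleared 0 line(s) (total 0); column heights now [1 3 0 0 0 0 0], max=3
Drop 2: O rot3 at col 3 lands with bottom-row=0; cleared 0 line(s) (total 0); column heights now [1 3 0 2 2 0 0], max=3
Drop 3: T rot1 at col 5 lands with bottom-row=0; cleared 0 line(s) (total 0); column heights now [1 3 0 2 2 3 2], max=3
Drop 4: Z rot1 at col 3 lands with bottom-row=2; cleared 0 line(s) (total 0); column heights now [1 3 0 4 5 3 2], max=5
Drop 5: O rot0 at col 2 lands with bottom-row=4; cleared 0 line(s) (total 0); column heights now [1 3 6 6 5 3 2], max=6
Test piece I rot0 at col 1 (width 4): heights before test = [1 3 6 6 5 3 2]; fits = True

Answer: yes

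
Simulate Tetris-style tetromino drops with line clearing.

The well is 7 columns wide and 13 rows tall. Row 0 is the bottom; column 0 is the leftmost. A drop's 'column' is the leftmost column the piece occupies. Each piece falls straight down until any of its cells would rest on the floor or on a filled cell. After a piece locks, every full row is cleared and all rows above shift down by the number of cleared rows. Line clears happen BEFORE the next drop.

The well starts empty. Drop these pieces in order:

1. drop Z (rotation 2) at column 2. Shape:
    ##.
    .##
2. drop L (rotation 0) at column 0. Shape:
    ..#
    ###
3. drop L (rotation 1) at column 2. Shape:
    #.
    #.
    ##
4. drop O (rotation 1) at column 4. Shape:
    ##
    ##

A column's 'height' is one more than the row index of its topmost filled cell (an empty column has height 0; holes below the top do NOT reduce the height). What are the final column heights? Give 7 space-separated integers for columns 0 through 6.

Answer: 3 3 7 5 3 3 0

Derivation:
Drop 1: Z rot2 at col 2 lands with bottom-row=0; cleared 0 line(s) (total 0); column heights now [0 0 2 2 1 0 0], max=2
Drop 2: L rot0 at col 0 lands with bottom-row=2; cleared 0 line(s) (total 0); column heights now [3 3 4 2 1 0 0], max=4
Drop 3: L rot1 at col 2 lands with bottom-row=4; cleared 0 line(s) (total 0); column heights now [3 3 7 5 1 0 0], max=7
Drop 4: O rot1 at col 4 lands with bottom-row=1; cleared 0 line(s) (total 0); column heights now [3 3 7 5 3 3 0], max=7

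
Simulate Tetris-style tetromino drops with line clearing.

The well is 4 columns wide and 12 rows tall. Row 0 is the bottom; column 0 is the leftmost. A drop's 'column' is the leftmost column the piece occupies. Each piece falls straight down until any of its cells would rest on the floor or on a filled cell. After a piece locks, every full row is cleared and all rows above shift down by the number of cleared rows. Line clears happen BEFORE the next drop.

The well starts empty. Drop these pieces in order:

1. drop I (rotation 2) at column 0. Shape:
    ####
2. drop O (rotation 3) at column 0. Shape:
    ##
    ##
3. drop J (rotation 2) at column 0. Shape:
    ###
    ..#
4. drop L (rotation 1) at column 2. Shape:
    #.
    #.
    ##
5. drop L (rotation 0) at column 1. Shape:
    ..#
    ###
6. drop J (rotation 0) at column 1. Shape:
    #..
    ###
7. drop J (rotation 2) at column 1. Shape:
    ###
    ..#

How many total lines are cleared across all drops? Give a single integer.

Drop 1: I rot2 at col 0 lands with bottom-row=0; cleared 1 line(s) (total 1); column heights now [0 0 0 0], max=0
Drop 2: O rot3 at col 0 lands with bottom-row=0; cleared 0 line(s) (total 1); column heights now [2 2 0 0], max=2
Drop 3: J rot2 at col 0 lands with bottom-row=1; cleared 0 line(s) (total 1); column heights now [3 3 3 0], max=3
Drop 4: L rot1 at col 2 lands with bottom-row=3; cleared 0 line(s) (total 1); column heights now [3 3 6 4], max=6
Drop 5: L rot0 at col 1 lands with bottom-row=6; cleared 0 line(s) (total 1); column heights now [3 7 7 8], max=8
Drop 6: J rot0 at col 1 lands with bottom-row=8; cleared 0 line(s) (total 1); column heights now [3 10 9 9], max=10
Drop 7: J rot2 at col 1 lands with bottom-row=9; cleared 0 line(s) (total 1); column heights now [3 11 11 11], max=11

Answer: 1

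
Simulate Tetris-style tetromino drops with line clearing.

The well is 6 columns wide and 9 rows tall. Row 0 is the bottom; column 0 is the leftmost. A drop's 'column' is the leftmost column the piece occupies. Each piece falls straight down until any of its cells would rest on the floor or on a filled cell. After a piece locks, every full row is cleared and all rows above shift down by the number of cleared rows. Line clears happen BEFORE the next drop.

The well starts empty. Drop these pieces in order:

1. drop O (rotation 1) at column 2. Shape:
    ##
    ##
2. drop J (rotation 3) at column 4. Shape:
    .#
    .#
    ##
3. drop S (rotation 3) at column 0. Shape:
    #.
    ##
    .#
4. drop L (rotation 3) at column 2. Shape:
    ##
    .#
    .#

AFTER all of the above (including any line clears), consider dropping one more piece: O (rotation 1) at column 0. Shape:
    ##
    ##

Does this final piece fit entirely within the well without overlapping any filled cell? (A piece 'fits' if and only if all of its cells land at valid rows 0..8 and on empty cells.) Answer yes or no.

Drop 1: O rot1 at col 2 lands with bottom-row=0; cleared 0 line(s) (total 0); column heights now [0 0 2 2 0 0], max=2
Drop 2: J rot3 at col 4 lands with bottom-row=0; cleared 0 line(s) (total 0); column heights now [0 0 2 2 1 3], max=3
Drop 3: S rot3 at col 0 lands with bottom-row=0; cleared 0 line(s) (total 0); column heights now [3 2 2 2 1 3], max=3
Drop 4: L rot3 at col 2 lands with bottom-row=2; cleared 0 line(s) (total 0); column heights now [3 2 5 5 1 3], max=5
Test piece O rot1 at col 0 (width 2): heights before test = [3 2 5 5 1 3]; fits = True

Answer: yes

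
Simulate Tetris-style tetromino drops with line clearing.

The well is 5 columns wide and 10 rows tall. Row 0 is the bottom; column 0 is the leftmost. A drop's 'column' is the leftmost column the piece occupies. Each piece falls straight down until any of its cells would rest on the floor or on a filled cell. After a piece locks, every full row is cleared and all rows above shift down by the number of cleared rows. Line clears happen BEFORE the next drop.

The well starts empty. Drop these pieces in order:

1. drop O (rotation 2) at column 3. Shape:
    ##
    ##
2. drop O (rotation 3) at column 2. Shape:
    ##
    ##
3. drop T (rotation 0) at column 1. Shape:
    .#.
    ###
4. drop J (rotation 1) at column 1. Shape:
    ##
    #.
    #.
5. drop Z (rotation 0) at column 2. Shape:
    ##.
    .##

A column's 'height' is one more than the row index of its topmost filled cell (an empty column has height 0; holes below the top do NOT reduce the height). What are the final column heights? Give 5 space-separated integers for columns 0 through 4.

Answer: 0 8 9 9 8

Derivation:
Drop 1: O rot2 at col 3 lands with bottom-row=0; cleared 0 line(s) (total 0); column heights now [0 0 0 2 2], max=2
Drop 2: O rot3 at col 2 lands with bottom-row=2; cleared 0 line(s) (total 0); column heights now [0 0 4 4 2], max=4
Drop 3: T rot0 at col 1 lands with bottom-row=4; cleared 0 line(s) (total 0); column heights now [0 5 6 5 2], max=6
Drop 4: J rot1 at col 1 lands with bottom-row=5; cleared 0 line(s) (total 0); column heights now [0 8 8 5 2], max=8
Drop 5: Z rot0 at col 2 lands with bottom-row=7; cleared 0 line(s) (total 0); column heights now [0 8 9 9 8], max=9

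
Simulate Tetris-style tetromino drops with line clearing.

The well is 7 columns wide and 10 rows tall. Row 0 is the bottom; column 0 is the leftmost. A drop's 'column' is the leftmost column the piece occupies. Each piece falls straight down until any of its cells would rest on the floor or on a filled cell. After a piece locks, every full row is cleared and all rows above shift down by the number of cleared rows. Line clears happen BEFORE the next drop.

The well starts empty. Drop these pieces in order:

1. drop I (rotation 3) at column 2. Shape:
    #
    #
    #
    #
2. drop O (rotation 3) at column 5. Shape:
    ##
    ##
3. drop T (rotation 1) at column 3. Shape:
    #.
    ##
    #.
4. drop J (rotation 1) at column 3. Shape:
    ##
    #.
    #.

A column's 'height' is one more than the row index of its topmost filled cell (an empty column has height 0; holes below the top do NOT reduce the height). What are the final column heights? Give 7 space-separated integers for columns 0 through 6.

Answer: 0 0 4 6 6 2 2

Derivation:
Drop 1: I rot3 at col 2 lands with bottom-row=0; cleared 0 line(s) (total 0); column heights now [0 0 4 0 0 0 0], max=4
Drop 2: O rot3 at col 5 lands with bottom-row=0; cleared 0 line(s) (total 0); column heights now [0 0 4 0 0 2 2], max=4
Drop 3: T rot1 at col 3 lands with bottom-row=0; cleared 0 line(s) (total 0); column heights now [0 0 4 3 2 2 2], max=4
Drop 4: J rot1 at col 3 lands with bottom-row=3; cleared 0 line(s) (total 0); column heights now [0 0 4 6 6 2 2], max=6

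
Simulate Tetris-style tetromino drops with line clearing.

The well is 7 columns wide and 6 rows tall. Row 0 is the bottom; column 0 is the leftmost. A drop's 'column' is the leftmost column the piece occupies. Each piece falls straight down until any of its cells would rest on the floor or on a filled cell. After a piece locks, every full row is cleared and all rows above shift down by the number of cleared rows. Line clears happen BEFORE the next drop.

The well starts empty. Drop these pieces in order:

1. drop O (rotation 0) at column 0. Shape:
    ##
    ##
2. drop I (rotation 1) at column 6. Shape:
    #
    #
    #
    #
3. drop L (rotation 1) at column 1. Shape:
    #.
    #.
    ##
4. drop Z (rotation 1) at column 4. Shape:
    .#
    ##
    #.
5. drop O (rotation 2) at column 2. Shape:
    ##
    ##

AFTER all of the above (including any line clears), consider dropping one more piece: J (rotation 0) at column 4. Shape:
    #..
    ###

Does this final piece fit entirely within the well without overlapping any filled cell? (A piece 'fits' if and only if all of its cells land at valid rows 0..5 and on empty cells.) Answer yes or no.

Answer: yes

Derivation:
Drop 1: O rot0 at col 0 lands with bottom-row=0; cleared 0 line(s) (total 0); column heights now [2 2 0 0 0 0 0], max=2
Drop 2: I rot1 at col 6 lands with bottom-row=0; cleared 0 line(s) (total 0); column heights now [2 2 0 0 0 0 4], max=4
Drop 3: L rot1 at col 1 lands with bottom-row=2; cleared 0 line(s) (total 0); column heights now [2 5 3 0 0 0 4], max=5
Drop 4: Z rot1 at col 4 lands with bottom-row=0; cleared 0 line(s) (total 0); column heights now [2 5 3 0 2 3 4], max=5
Drop 5: O rot2 at col 2 lands with bottom-row=3; cleared 0 line(s) (total 0); column heights now [2 5 5 5 2 3 4], max=5
Test piece J rot0 at col 4 (width 3): heights before test = [2 5 5 5 2 3 4]; fits = True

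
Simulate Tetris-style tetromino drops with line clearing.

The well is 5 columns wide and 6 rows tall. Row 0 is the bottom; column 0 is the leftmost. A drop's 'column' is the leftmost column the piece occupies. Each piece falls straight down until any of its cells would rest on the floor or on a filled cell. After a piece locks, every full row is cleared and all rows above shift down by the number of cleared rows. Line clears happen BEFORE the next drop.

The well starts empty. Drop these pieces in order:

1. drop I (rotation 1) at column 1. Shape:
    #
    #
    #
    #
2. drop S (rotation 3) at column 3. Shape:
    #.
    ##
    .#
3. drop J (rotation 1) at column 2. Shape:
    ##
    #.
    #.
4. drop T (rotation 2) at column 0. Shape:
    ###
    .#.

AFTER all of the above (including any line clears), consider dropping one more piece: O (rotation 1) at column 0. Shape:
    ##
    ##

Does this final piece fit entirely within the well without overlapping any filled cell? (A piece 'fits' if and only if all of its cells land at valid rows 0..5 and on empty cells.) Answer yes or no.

Answer: no

Derivation:
Drop 1: I rot1 at col 1 lands with bottom-row=0; cleared 0 line(s) (total 0); column heights now [0 4 0 0 0], max=4
Drop 2: S rot3 at col 3 lands with bottom-row=0; cleared 0 line(s) (total 0); column heights now [0 4 0 3 2], max=4
Drop 3: J rot1 at col 2 lands with bottom-row=1; cleared 0 line(s) (total 0); column heights now [0 4 4 4 2], max=4
Drop 4: T rot2 at col 0 lands with bottom-row=4; cleared 0 line(s) (total 0); column heights now [6 6 6 4 2], max=6
Test piece O rot1 at col 0 (width 2): heights before test = [6 6 6 4 2]; fits = False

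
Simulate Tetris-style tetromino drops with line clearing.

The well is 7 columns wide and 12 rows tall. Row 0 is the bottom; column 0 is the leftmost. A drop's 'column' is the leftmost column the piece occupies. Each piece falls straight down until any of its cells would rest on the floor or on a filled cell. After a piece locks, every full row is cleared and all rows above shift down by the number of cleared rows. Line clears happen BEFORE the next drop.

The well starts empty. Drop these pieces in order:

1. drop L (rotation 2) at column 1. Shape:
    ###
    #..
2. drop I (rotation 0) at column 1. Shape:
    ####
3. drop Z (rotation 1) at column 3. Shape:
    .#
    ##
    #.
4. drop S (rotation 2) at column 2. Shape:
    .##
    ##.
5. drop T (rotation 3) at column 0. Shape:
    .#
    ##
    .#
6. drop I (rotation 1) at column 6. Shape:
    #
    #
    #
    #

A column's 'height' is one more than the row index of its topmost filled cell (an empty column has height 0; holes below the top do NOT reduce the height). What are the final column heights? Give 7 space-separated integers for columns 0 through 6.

Drop 1: L rot2 at col 1 lands with bottom-row=0; cleared 0 line(s) (total 0); column heights now [0 2 2 2 0 0 0], max=2
Drop 2: I rot0 at col 1 lands with bottom-row=2; cleared 0 line(s) (total 0); column heights now [0 3 3 3 3 0 0], max=3
Drop 3: Z rot1 at col 3 lands with bottom-row=3; cleared 0 line(s) (total 0); column heights now [0 3 3 5 6 0 0], max=6
Drop 4: S rot2 at col 2 lands with bottom-row=5; cleared 0 line(s) (total 0); column heights now [0 3 6 7 7 0 0], max=7
Drop 5: T rot3 at col 0 lands with bottom-row=3; cleared 0 line(s) (total 0); column heights now [5 6 6 7 7 0 0], max=7
Drop 6: I rot1 at col 6 lands with bottom-row=0; cleared 0 line(s) (total 0); column heights now [5 6 6 7 7 0 4], max=7

Answer: 5 6 6 7 7 0 4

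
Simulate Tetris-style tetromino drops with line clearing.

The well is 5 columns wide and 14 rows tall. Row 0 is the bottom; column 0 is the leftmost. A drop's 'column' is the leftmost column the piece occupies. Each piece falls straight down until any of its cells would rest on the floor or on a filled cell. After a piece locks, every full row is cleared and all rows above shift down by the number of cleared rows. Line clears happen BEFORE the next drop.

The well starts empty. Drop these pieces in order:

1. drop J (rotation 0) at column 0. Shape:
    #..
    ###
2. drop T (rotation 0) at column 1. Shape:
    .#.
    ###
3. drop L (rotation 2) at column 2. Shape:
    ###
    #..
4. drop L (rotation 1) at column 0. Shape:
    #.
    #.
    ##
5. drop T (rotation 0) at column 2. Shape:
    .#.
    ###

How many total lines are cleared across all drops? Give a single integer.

Answer: 0

Derivation:
Drop 1: J rot0 at col 0 lands with bottom-row=0; cleared 0 line(s) (total 0); column heights now [2 1 1 0 0], max=2
Drop 2: T rot0 at col 1 lands with bottom-row=1; cleared 0 line(s) (total 0); column heights now [2 2 3 2 0], max=3
Drop 3: L rot2 at col 2 lands with bottom-row=3; cleared 0 line(s) (total 0); column heights now [2 2 5 5 5], max=5
Drop 4: L rot1 at col 0 lands with bottom-row=2; cleared 0 line(s) (total 0); column heights now [5 3 5 5 5], max=5
Drop 5: T rot0 at col 2 lands with bottom-row=5; cleared 0 line(s) (total 0); column heights now [5 3 6 7 6], max=7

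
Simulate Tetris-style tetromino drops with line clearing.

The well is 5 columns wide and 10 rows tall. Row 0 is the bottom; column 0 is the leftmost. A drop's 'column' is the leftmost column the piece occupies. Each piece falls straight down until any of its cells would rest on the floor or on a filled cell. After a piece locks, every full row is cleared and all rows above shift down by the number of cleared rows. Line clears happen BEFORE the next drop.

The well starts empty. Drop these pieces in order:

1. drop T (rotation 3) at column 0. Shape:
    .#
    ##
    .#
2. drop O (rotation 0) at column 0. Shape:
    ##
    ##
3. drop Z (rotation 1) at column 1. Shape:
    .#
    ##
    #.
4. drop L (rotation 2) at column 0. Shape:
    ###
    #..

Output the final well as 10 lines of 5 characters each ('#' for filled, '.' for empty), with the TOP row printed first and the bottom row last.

Answer: .....
###..
#.#..
.##..
.#...
##...
##...
.#...
##...
.#...

Derivation:
Drop 1: T rot3 at col 0 lands with bottom-row=0; cleared 0 line(s) (total 0); column heights now [2 3 0 0 0], max=3
Drop 2: O rot0 at col 0 lands with bottom-row=3; cleared 0 line(s) (total 0); column heights now [5 5 0 0 0], max=5
Drop 3: Z rot1 at col 1 lands with bottom-row=5; cleared 0 line(s) (total 0); column heights now [5 7 8 0 0], max=8
Drop 4: L rot2 at col 0 lands with bottom-row=7; cleared 0 line(s) (total 0); column heights now [9 9 9 0 0], max=9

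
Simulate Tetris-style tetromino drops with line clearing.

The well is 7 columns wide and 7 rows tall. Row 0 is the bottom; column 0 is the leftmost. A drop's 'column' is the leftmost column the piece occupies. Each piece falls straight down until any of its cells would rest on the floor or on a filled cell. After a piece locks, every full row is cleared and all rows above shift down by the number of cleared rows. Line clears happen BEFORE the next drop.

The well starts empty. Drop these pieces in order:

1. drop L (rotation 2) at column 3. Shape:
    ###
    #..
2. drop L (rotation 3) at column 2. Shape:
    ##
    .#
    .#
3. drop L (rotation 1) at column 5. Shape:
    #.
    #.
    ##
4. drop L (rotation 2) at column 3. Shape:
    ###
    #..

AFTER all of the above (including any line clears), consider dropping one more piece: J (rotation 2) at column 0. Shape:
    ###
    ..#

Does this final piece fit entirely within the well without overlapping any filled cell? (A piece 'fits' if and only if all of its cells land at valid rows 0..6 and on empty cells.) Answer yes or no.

Answer: yes

Derivation:
Drop 1: L rot2 at col 3 lands with bottom-row=0; cleared 0 line(s) (total 0); column heights now [0 0 0 2 2 2 0], max=2
Drop 2: L rot3 at col 2 lands with bottom-row=2; cleared 0 line(s) (total 0); column heights now [0 0 5 5 2 2 0], max=5
Drop 3: L rot1 at col 5 lands with bottom-row=2; cleared 0 line(s) (total 0); column heights now [0 0 5 5 2 5 3], max=5
Drop 4: L rot2 at col 3 lands with bottom-row=5; cleared 0 line(s) (total 0); column heights now [0 0 5 7 7 7 3], max=7
Test piece J rot2 at col 0 (width 3): heights before test = [0 0 5 7 7 7 3]; fits = True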